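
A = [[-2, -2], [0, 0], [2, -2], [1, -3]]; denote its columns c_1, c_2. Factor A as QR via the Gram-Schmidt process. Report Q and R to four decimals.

Q = [[-0.6667, -0.6667], [0.0000, 0.0000], [0.6667, -0.3333], [0.3333, -0.6667]], R = [[3.0000, -1.0000], [0.0000, 4.0000]]

c_1 = (-2, 0, 2, 1); ‖c_1‖ = 3.0000, so q_1 = (-0.6667, 0.0000, 0.6667, 0.3333).
q_1·c_2 = (-0.6667)·(-2) + 0.0000·0 + 0.6667·(-2) + 0.3333·(-3) = -1.0000.
u_2 = c_2 + 1.0000·q_1 = (-2.6667, 0.0000, -1.3333, -2.6667).
‖u_2‖ = 4.0000, so q_2 = (-0.6667, 0.0000, -0.3333, -0.6667).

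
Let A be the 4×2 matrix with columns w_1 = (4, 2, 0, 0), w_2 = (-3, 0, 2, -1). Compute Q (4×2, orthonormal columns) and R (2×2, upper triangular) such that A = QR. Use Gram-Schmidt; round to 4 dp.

q_1 = w_1/‖w_1‖ = (4, 2, 0, 0)/4.4721 = (0.8944, 0.4472, 0.0000, 0.0000).
r_{12} = q_1·w_2 = -2.6833.
u_2 = w_2 + 2.6833·q_1 = (-0.6000, 1.2000, 2.0000, -1.0000).
‖u_2‖ = 2.6077, so q_2 = (-0.2301, 0.4602, 0.7670, -0.3835).

Q = [[0.8944, -0.2301], [0.4472, 0.4602], [0.0000, 0.7670], [0.0000, -0.3835]], R = [[4.4721, -2.6833], [0.0000, 2.6077]]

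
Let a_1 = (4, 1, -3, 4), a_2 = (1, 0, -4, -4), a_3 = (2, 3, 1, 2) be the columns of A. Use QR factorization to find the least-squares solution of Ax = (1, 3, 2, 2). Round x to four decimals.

x = (-0.1732, -0.1463, 1.0171)

e_1 = a_1/‖a_1‖ = (4, 1, -3, 4)/6.4807 = (0.6172, 0.1543, -0.4629, 0.6172).
r_{12} = e_1·a_2 = 0.0000.
u_2 = a_2 + 0.0000·e_1 = (1.0000, 0.0000, -4.0000, -4.0000).
‖u_2‖ = 5.7446, so e_2 = (0.1741, 0.0000, -0.6963, -0.6963).
r_{13} = e_1·a_3 = 2.4689; r_{23} = e_2·a_3 = -1.7408.
u_3 = a_3 − 2.4689·e_1 + 1.7408·e_2 = (0.7792, 2.6190, 0.9307, -0.7359).
‖u_3‖ = 2.9790, so e_3 = (0.2616, 0.8792, 0.3124, -0.2470).
Qᵀb = (1.3887, -2.6112, 3.0299).
Back-substitute: x_3 = 3.0299/2.9790 = 1.0171.
x_2 = (-2.6112 + 1.7408·1.0171)/5.7446 = -0.1463.
x_1 = (1.3887 + 0.0000·(-0.1463) − 2.4689·1.0171)/6.4807 = -0.1732.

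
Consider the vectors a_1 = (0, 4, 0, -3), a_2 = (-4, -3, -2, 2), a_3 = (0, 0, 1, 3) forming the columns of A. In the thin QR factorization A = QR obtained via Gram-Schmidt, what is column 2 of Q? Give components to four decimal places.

q_2 = (-0.8935, -0.0268, -0.4468, -0.0357)

a_1 = (0, 4, 0, -3); ‖a_1‖ = 5.0000, so q_1 = (0.0000, 0.8000, 0.0000, -0.6000).
q_1·a_2 = 0.0000·(-4) + 0.8000·(-3) + 0.0000·(-2) + (-0.6000)·2 = -3.6000.
u_2 = a_2 + 3.6000·q_1 = (-4.0000, -0.1200, -2.0000, -0.1600).
‖u_2‖ = 4.4766, so q_2 = (-0.8935, -0.0268, -0.4468, -0.0357).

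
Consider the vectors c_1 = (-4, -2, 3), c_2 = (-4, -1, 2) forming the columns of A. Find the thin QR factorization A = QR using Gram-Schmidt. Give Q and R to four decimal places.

c_1 = (-4, -2, 3); ‖c_1‖ = 5.3852, so e_1 = (-0.7428, -0.3714, 0.5571).
e_1·c_2 = (-0.7428)·(-4) + (-0.3714)·(-1) + 0.5571·2 = 4.4567.
u_2 = c_2 − 4.4567·e_1 = (-0.6897, 0.6552, -0.4828).
‖u_2‖ = 1.0667, so e_2 = (-0.6465, 0.6142, -0.4526).

Q = [[-0.7428, -0.6465], [-0.3714, 0.6142], [0.5571, -0.4526]], R = [[5.3852, 4.4567], [0.0000, 1.0667]]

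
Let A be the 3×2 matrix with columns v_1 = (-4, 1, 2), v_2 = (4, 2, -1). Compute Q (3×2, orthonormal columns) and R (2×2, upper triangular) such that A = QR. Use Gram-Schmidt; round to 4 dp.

q_1 = v_1/‖v_1‖ = (-4, 1, 2)/4.5826 = (-0.8729, 0.2182, 0.4364).
r_{12} = q_1·v_2 = -3.4915.
u_2 = v_2 + 3.4915·q_1 = (0.9524, 2.7619, 0.5238).
‖u_2‖ = 2.9681, so q_2 = (0.3209, 0.9305, 0.1765).

Q = [[-0.8729, 0.3209], [0.2182, 0.9305], [0.4364, 0.1765]], R = [[4.5826, -3.4915], [0.0000, 2.9681]]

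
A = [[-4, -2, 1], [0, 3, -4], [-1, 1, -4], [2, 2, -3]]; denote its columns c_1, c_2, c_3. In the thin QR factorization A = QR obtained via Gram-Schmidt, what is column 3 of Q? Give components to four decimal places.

e_1 = c_1/‖c_1‖ = (-4, 0, -1, 2)/4.5826 = (-0.8729, 0.0000, -0.2182, 0.4364).
r_{12} = e_1·c_2 = 2.4004.
u_2 = c_2 − 2.4004·e_1 = (0.0952, 3.0000, 1.5238, 0.9524).
‖u_2‖ = 3.4983, so e_2 = (0.0272, 0.8576, 0.4356, 0.2722).
r_{13} = e_1·c_3 = -1.3093; r_{23} = e_2·c_3 = -5.9621.
u_3 = c_3 + 1.3093·e_1 + 5.9621·e_2 = (0.0195, 1.1128, -1.6887, -0.8054).
‖u_3‖ = 2.1770, so e_3 = (0.0089, 0.5112, -0.7757, -0.3700).

e_3 = (0.0089, 0.5112, -0.7757, -0.3700)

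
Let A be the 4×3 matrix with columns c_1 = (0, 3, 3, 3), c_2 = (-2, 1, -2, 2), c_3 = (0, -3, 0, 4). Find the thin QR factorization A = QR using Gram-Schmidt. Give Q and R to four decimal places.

c_1 = (0, 3, 3, 3); ‖c_1‖ = 5.1962, so e_1 = (0.0000, 0.5774, 0.5774, 0.5774).
e_1·c_2 = 0.0000·(-2) + 0.5774·1 + 0.5774·(-2) + 0.5774·2 = 0.5774.
u_2 = c_2 − 0.5774·e_1 = (-2.0000, 0.6667, -2.3333, 1.6667).
‖u_2‖ = 3.5590, so e_2 = (-0.5620, 0.1873, -0.6556, 0.4683).
e_1·c_3 = 0.0000·0 + 0.5774·(-3) + 0.5774·0 + 0.5774·4 = 0.5774; e_2·c_3 = (-0.5620)·0 + 0.1873·(-3) + (-0.6556)·0 + 0.4683·4 = 1.3112.
u_3 = c_3 − 0.5774·e_1 − 1.3112·e_2 = (0.7368, -3.5789, 0.5263, 3.0526).
‖u_3‖ = 4.7903, so e_3 = (0.1538, -0.7471, 0.1099, 0.6372).

Q = [[0.0000, -0.5620, 0.1538], [0.5774, 0.1873, -0.7471], [0.5774, -0.6556, 0.1099], [0.5774, 0.4683, 0.6372]], R = [[5.1962, 0.5774, 0.5774], [0.0000, 3.5590, 1.3112], [0.0000, 0.0000, 4.7903]]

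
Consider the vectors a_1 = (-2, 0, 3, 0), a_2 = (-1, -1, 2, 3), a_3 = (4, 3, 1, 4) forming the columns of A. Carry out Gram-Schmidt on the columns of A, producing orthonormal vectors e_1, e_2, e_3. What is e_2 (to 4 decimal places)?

a_1 = (-2, 0, 3, 0); ‖a_1‖ = 3.6056, so e_1 = (-0.5547, 0.0000, 0.8321, 0.0000).
e_1·a_2 = (-0.5547)·(-1) + 0.0000·(-1) + 0.8321·2 + 0.0000·3 = 2.2188.
u_2 = a_2 − 2.2188·e_1 = (0.2308, -1.0000, 0.1538, 3.0000).
‖u_2‖ = 3.1744, so e_2 = (0.0727, -0.3150, 0.0485, 0.9451).

e_2 = (0.0727, -0.3150, 0.0485, 0.9451)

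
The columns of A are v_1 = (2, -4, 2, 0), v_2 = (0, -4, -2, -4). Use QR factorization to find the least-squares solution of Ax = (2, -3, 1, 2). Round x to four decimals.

x = (0.8667, -0.2333)

v_1 = (2, -4, 2, 0); ‖v_1‖ = 4.8990, so e_1 = (0.4082, -0.8165, 0.4082, 0.0000).
e_1·v_2 = 0.4082·0 + (-0.8165)·(-4) + 0.4082·(-2) + 0.0000·(-4) = 2.4495.
u_2 = v_2 − 2.4495·e_1 = (-1.0000, -2.0000, -3.0000, -4.0000).
‖u_2‖ = 5.4772, so e_2 = (-0.1826, -0.3651, -0.5477, -0.7303).
Qᵀb = (3.6742, -1.2780).
Back-substitute: x_2 = -1.2780/5.4772 = -0.2333.
x_1 = (3.6742 − 2.4495·(-0.2333))/4.8990 = 0.8667.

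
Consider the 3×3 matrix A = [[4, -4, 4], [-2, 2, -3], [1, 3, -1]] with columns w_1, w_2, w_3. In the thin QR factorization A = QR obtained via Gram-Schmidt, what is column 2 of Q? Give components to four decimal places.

q_1 = w_1/‖w_1‖ = (4, -2, 1)/4.5826 = (0.8729, -0.4364, 0.2182).
r_{12} = q_1·w_2 = -3.7097.
u_2 = w_2 + 3.7097·q_1 = (-0.7619, 0.3810, 3.8095).
‖u_2‖ = 3.9036, so q_2 = (-0.1952, 0.0976, 0.9759).

q_2 = (-0.1952, 0.0976, 0.9759)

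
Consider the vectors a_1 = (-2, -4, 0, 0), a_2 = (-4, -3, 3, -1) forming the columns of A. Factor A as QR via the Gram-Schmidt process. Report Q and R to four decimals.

Q = [[-0.4472, -0.5164], [-0.8944, 0.2582], [0.0000, 0.7746], [0.0000, -0.2582]], R = [[4.4721, 4.4721], [0.0000, 3.8730]]

a_1 = (-2, -4, 0, 0); ‖a_1‖ = 4.4721, so e_1 = (-0.4472, -0.8944, 0.0000, 0.0000).
e_1·a_2 = (-0.4472)·(-4) + (-0.8944)·(-3) + 0.0000·3 + 0.0000·(-1) = 4.4721.
u_2 = a_2 − 4.4721·e_1 = (-2.0000, 1.0000, 3.0000, -1.0000).
‖u_2‖ = 3.8730, so e_2 = (-0.5164, 0.2582, 0.7746, -0.2582).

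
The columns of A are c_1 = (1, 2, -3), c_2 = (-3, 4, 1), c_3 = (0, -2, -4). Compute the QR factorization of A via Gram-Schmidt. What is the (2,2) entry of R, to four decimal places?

r_{22} = 5.0709

c_1 = (1, 2, -3); ‖c_1‖ = 3.7417, so q_1 = (0.2673, 0.5345, -0.8018).
q_1·c_2 = 0.2673·(-3) + 0.5345·4 + (-0.8018)·1 = 0.5345.
u_2 = c_2 − 0.5345·q_1 = (-3.1429, 3.7143, 1.4286).
r_{22} = ‖u_2‖ = 5.0709.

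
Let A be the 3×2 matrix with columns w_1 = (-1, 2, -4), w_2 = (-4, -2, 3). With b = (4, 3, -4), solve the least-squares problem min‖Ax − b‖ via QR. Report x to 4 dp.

x = (0.2452, -1.0710)

w_1 = (-1, 2, -4); ‖w_1‖ = 4.5826, so q_1 = (-0.2182, 0.4364, -0.8729).
q_1·w_2 = (-0.2182)·(-4) + 0.4364·(-2) + (-0.8729)·3 = -2.6186.
u_2 = w_2 + 2.6186·q_1 = (-4.5714, -0.8571, 0.7143).
‖u_2‖ = 4.7056, so q_2 = (-0.9715, -0.1822, 0.1518).
Qᵀb = (3.9279, -5.0396).
Back-substitute: x_2 = -5.0396/4.7056 = -1.0710.
x_1 = (3.9279 + 2.6186·(-1.0710))/4.5826 = 0.2452.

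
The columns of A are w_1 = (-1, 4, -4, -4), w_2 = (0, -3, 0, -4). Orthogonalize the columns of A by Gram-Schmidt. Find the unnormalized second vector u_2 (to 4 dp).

u_2 = (0.0816, -3.3265, 0.3265, -3.6735)

q_1 = w_1/‖w_1‖ = (-1, 4, -4, -4)/7.0000 = (-0.1429, 0.5714, -0.5714, -0.5714).
r_{12} = q_1·w_2 = 0.5714.
u_2 = w_2 − 0.5714·q_1 = (0.0816, -3.3265, 0.3265, -3.6735).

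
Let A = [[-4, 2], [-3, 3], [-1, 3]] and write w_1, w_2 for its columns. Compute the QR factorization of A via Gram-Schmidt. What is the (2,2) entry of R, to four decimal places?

q_1 = w_1/‖w_1‖ = (-4, -3, -1)/5.0990 = (-0.7845, -0.5883, -0.1961).
r_{12} = q_1·w_2 = -3.9223.
u_2 = w_2 + 3.9223·q_1 = (-1.0769, 0.6923, 2.2308).
r_{22} = ‖u_2‖ = 2.5720.

r_{22} = 2.5720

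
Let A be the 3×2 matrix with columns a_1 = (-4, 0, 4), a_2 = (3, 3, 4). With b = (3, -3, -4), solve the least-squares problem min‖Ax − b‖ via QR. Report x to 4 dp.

e_1 = a_1/‖a_1‖ = (-4, 0, 4)/5.6569 = (-0.7071, 0.0000, 0.7071).
r_{12} = e_1·a_2 = 0.7071.
u_2 = a_2 − 0.7071·e_1 = (3.5000, 3.0000, 3.5000).
‖u_2‖ = 5.7879, so e_2 = (0.6047, 0.5183, 0.6047).
Qᵀb = (-4.9497, -2.1597).
Back-substitute: x_2 = -2.1597/5.7879 = -0.3731.
x_1 = (-4.9497 − 0.7071·(-0.3731))/5.6569 = -0.8284.

x = (-0.8284, -0.3731)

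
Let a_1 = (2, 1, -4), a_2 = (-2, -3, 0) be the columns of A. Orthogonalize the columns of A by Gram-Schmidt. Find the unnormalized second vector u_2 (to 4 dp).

e_1 = a_1/‖a_1‖ = (2, 1, -4)/4.5826 = (0.4364, 0.2182, -0.8729).
r_{12} = e_1·a_2 = -1.5275.
u_2 = a_2 + 1.5275·e_1 = (-1.3333, -2.6667, -1.3333).

u_2 = (-1.3333, -2.6667, -1.3333)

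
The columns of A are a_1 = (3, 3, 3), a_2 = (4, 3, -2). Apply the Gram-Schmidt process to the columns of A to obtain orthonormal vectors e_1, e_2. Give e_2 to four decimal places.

a_1 = (3, 3, 3); ‖a_1‖ = 5.1962, so e_1 = (0.5774, 0.5774, 0.5774).
e_1·a_2 = 0.5774·4 + 0.5774·3 + 0.5774·(-2) = 2.8868.
u_2 = a_2 − 2.8868·e_1 = (2.3333, 1.3333, -3.6667).
‖u_2‖ = 4.5461, so e_2 = (0.5133, 0.2933, -0.8066).

e_2 = (0.5133, 0.2933, -0.8066)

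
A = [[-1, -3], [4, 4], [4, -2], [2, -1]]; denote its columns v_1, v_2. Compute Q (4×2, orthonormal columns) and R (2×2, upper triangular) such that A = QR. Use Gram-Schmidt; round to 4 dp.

v_1 = (-1, 4, 4, 2); ‖v_1‖ = 6.0828, so q_1 = (-0.1644, 0.6576, 0.6576, 0.3288).
q_1·v_2 = (-0.1644)·(-3) + 0.6576·4 + 0.6576·(-2) + 0.3288·(-1) = 1.4796.
u_2 = v_2 − 1.4796·q_1 = (-2.7568, 3.0270, -2.9730, -1.4865).
‖u_2‖ = 5.2736, so q_2 = (-0.5227, 0.5740, -0.5637, -0.2819).

Q = [[-0.1644, -0.5227], [0.6576, 0.5740], [0.6576, -0.5637], [0.3288, -0.2819]], R = [[6.0828, 1.4796], [0.0000, 5.2736]]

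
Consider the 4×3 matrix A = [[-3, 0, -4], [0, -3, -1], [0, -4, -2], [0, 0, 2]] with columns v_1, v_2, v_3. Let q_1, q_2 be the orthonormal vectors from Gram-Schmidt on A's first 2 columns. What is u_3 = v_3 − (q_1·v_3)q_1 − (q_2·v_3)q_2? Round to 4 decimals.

u_3 = (0.0000, 0.3200, -0.2400, 2.0000)

q_1 = v_1/‖v_1‖ = (-3, 0, 0, 0)/3.0000 = (-1.0000, 0.0000, 0.0000, 0.0000).
r_{12} = q_1·v_2 = 0.0000.
u_2 = v_2 + 0.0000·q_1 = (0.0000, -3.0000, -4.0000, 0.0000).
‖u_2‖ = 5.0000, so q_2 = (0.0000, -0.6000, -0.8000, 0.0000).
r_{13} = q_1·v_3 = 4.0000; r_{23} = q_2·v_3 = 2.2000.
u_3 = v_3 − 4.0000·q_1 − 2.2000·q_2 = (0.0000, 0.3200, -0.2400, 2.0000).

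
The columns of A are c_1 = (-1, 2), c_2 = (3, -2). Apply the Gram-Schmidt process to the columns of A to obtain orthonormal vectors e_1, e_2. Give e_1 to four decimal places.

c_1 = (-1, 2); ‖c_1‖ = 2.2361, so e_1 = (-0.4472, 0.8944).

e_1 = (-0.4472, 0.8944)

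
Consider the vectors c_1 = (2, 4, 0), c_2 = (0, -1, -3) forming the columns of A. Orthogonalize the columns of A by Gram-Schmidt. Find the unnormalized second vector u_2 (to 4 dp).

c_1 = (2, 4, 0); ‖c_1‖ = 4.4721, so q_1 = (0.4472, 0.8944, 0.0000).
q_1·c_2 = 0.4472·0 + 0.8944·(-1) + 0.0000·(-3) = -0.8944.
u_2 = c_2 + 0.8944·q_1 = (0.4000, -0.2000, -3.0000).

u_2 = (0.4000, -0.2000, -3.0000)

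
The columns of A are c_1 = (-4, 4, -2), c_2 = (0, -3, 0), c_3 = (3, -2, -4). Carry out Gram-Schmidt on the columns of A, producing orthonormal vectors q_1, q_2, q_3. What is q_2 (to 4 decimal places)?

q_2 = (-0.5963, -0.7454, -0.2981)

q_1 = c_1/‖c_1‖ = (-4, 4, -2)/6.0000 = (-0.6667, 0.6667, -0.3333).
r_{12} = q_1·c_2 = -2.0000.
u_2 = c_2 + 2.0000·q_1 = (-1.3333, -1.6667, -0.6667).
‖u_2‖ = 2.2361, so q_2 = (-0.5963, -0.7454, -0.2981).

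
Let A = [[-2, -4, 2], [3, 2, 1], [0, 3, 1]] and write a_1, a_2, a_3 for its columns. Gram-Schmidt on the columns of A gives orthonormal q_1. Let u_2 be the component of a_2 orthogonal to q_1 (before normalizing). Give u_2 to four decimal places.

u_2 = (-1.8462, -1.2308, 3.0000)

a_1 = (-2, 3, 0); ‖a_1‖ = 3.6056, so q_1 = (-0.5547, 0.8321, 0.0000).
q_1·a_2 = (-0.5547)·(-4) + 0.8321·2 + 0.0000·3 = 3.8829.
u_2 = a_2 − 3.8829·q_1 = (-1.8462, -1.2308, 3.0000).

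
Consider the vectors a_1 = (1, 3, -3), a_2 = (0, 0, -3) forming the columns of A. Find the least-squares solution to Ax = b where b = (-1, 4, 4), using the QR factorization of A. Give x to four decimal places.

q_1 = a_1/‖a_1‖ = (1, 3, -3)/4.3589 = (0.2294, 0.6882, -0.6882).
r_{12} = q_1·a_2 = 2.0647.
u_2 = a_2 − 2.0647·q_1 = (-0.4737, -1.4211, -1.5789).
‖u_2‖ = 2.1764, so q_2 = (-0.2176, -0.6529, -0.7255).
Qᵀb = (-0.2294, -5.2960).
Back-substitute: x_2 = -5.2960/2.1764 = -2.4333.
x_1 = (-0.2294 − 2.0647·(-2.4333))/4.3589 = 1.1000.

x = (1.1000, -2.4333)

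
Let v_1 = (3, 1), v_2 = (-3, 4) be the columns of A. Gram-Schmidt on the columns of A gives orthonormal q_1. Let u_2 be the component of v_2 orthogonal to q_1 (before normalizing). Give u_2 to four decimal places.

v_1 = (3, 1); ‖v_1‖ = 3.1623, so q_1 = (0.9487, 0.3162).
q_1·v_2 = 0.9487·(-3) + 0.3162·4 = -1.5811.
u_2 = v_2 + 1.5811·q_1 = (-1.5000, 4.5000).

u_2 = (-1.5000, 4.5000)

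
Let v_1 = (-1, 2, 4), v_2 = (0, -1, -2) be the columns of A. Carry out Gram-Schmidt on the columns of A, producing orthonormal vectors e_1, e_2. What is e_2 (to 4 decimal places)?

e_2 = (-0.9759, -0.0976, -0.1952)

v_1 = (-1, 2, 4); ‖v_1‖ = 4.5826, so e_1 = (-0.2182, 0.4364, 0.8729).
e_1·v_2 = (-0.2182)·0 + 0.4364·(-1) + 0.8729·(-2) = -2.1822.
u_2 = v_2 + 2.1822·e_1 = (-0.4762, -0.0476, -0.0952).
‖u_2‖ = 0.4880, so e_2 = (-0.9759, -0.0976, -0.1952).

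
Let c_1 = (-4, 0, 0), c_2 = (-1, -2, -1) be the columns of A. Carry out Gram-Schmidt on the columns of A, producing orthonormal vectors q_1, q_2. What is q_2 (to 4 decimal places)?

q_2 = (0.0000, -0.8944, -0.4472)

q_1 = c_1/‖c_1‖ = (-4, 0, 0)/4.0000 = (-1.0000, 0.0000, 0.0000).
r_{12} = q_1·c_2 = 1.0000.
u_2 = c_2 − 1.0000·q_1 = (0.0000, -2.0000, -1.0000).
‖u_2‖ = 2.2361, so q_2 = (0.0000, -0.8944, -0.4472).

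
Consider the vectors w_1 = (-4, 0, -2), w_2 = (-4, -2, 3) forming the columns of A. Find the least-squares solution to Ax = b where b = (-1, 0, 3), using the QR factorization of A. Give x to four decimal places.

w_1 = (-4, 0, -2); ‖w_1‖ = 4.4721, so e_1 = (-0.8944, 0.0000, -0.4472).
e_1·w_2 = (-0.8944)·(-4) + 0.0000·(-2) + (-0.4472)·3 = 2.2361.
u_2 = w_2 − 2.2361·e_1 = (-2.0000, -2.0000, 4.0000).
‖u_2‖ = 4.8990, so e_2 = (-0.4082, -0.4082, 0.8165).
Qᵀb = (-0.4472, 2.8577).
Back-substitute: x_2 = 2.8577/4.8990 = 0.5833.
x_1 = (-0.4472 − 2.2361·0.5833)/4.4721 = -0.3917.

x = (-0.3917, 0.5833)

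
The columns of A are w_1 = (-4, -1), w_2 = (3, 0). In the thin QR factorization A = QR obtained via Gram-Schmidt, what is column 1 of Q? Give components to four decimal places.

q_1 = (-0.9701, -0.2425)

w_1 = (-4, -1); ‖w_1‖ = 4.1231, so q_1 = (-0.9701, -0.2425).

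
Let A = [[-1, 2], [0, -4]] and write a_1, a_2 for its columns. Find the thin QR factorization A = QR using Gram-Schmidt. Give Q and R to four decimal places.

Q = [[-1.0000, 0.0000], [0.0000, -1.0000]], R = [[1.0000, -2.0000], [0.0000, 4.0000]]

a_1 = (-1, 0); ‖a_1‖ = 1.0000, so q_1 = (-1.0000, 0.0000).
q_1·a_2 = (-1.0000)·2 + 0.0000·(-4) = -2.0000.
u_2 = a_2 + 2.0000·q_1 = (0.0000, -4.0000).
‖u_2‖ = 4.0000, so q_2 = (0.0000, -1.0000).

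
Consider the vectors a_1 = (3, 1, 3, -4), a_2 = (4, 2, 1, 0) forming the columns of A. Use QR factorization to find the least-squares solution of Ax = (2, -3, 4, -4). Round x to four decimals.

a_1 = (3, 1, 3, -4); ‖a_1‖ = 5.9161, so q_1 = (0.5071, 0.1690, 0.5071, -0.6761).
q_1·a_2 = 0.5071·4 + 0.1690·2 + 0.5071·1 + (-0.6761)·0 = 2.8735.
u_2 = a_2 − 2.8735·q_1 = (2.5429, 1.5143, -0.4571, 1.9429).
‖u_2‖ = 3.5697, so q_2 = (0.7123, 0.4242, -0.1281, 0.5443).
Qᵀb = (5.2400, -2.5372).
Back-substitute: x_2 = -2.5372/3.5697 = -0.7108.
x_1 = (5.2400 − 2.8735·(-0.7108))/5.9161 = 1.2309.

x = (1.2309, -0.7108)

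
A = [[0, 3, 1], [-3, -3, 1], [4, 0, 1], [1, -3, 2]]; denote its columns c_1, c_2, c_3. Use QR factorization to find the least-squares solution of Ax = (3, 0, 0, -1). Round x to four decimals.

x = (-0.3030, 0.7071, 0.8788)

e_1 = c_1/‖c_1‖ = (0, -3, 4, 1)/5.0990 = (0.0000, -0.5883, 0.7845, 0.1961).
r_{12} = e_1·c_2 = 1.1767.
u_2 = c_2 − 1.1767·e_1 = (3.0000, -2.3077, -0.9231, -3.2308).
‖u_2‖ = 5.0612, so e_2 = (0.5927, -0.4560, -0.1824, -0.6383).
r_{13} = e_1·c_3 = 0.5883; r_{23} = e_2·c_3 = -1.3223.
u_3 = c_3 − 0.5883·e_1 + 1.3223·e_2 = (1.7838, 0.7432, 0.2973, 1.0405).
‖u_3‖ = 2.2148, so e_3 = (0.8054, 0.3356, 0.1342, 0.4698).
Qᵀb = (-0.1961, 2.4166, 1.9464).
Back-substitute: x_3 = 1.9464/2.2148 = 0.8788.
x_2 = (2.4166 + 1.3223·0.8788)/5.0612 = 0.7071.
x_1 = (-0.1961 − 1.1767·0.7071 − 0.5883·0.8788)/5.0990 = -0.3030.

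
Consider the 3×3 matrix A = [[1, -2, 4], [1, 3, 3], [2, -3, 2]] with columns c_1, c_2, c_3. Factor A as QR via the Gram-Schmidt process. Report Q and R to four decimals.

Q = [[0.4082, -0.2763, 0.8701], [0.4082, 0.9077, 0.0967], [0.8165, -0.3157, -0.4834]], R = [[2.4495, -2.0412, 4.4907], [0.0000, 4.2230, 0.9867], [0.0000, 0.0000, 2.8035]]

c_1 = (1, 1, 2); ‖c_1‖ = 2.4495, so e_1 = (0.4082, 0.4082, 0.8165).
e_1·c_2 = 0.4082·(-2) + 0.4082·3 + 0.8165·(-3) = -2.0412.
u_2 = c_2 + 2.0412·e_1 = (-1.1667, 3.8333, -1.3333).
‖u_2‖ = 4.2230, so e_2 = (-0.2763, 0.9077, -0.3157).
e_1·c_3 = 0.4082·4 + 0.4082·3 + 0.8165·2 = 4.4907; e_2·c_3 = (-0.2763)·4 + 0.9077·3 + (-0.3157)·2 = 0.9867.
u_3 = c_3 − 4.4907·e_1 − 0.9867·e_2 = (2.4393, 0.2710, -1.3551).
‖u_3‖ = 2.8035, so e_3 = (0.8701, 0.0967, -0.4834).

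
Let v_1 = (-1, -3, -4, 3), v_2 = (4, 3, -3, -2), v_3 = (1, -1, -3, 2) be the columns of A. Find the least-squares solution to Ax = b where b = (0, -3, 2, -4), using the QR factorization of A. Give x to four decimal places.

x = (1.2772, 0.4651, -2.6223)

e_1 = v_1/‖v_1‖ = (-1, -3, -4, 3)/5.9161 = (-0.1690, -0.5071, -0.6761, 0.5071).
r_{12} = e_1·v_2 = -1.1832.
u_2 = v_2 + 1.1832·e_1 = (3.8000, 2.4000, -3.8000, -1.4000).
‖u_2‖ = 6.0498, so e_2 = (0.6281, 0.3967, -0.6281, -0.2314).
r_{13} = e_1·v_3 = 3.3806; r_{23} = e_2·v_3 = 1.6529.
u_3 = v_3 − 3.3806·e_1 − 1.6529·e_2 = (0.5332, 0.0585, 0.3240, 0.6682).
‖u_3‖ = 0.9161, so e_3 = (0.5820, 0.0639, 0.3536, 0.7294).
Qᵀb = (-1.8593, -1.5207, -2.4022).
Back-substitute: x_3 = -2.4022/0.9161 = -2.6223.
x_2 = (-1.5207 − 1.6529·(-2.6223))/6.0498 = 0.4651.
x_1 = (-1.8593 + 1.1832·0.4651 − 3.3806·(-2.6223))/5.9161 = 1.2772.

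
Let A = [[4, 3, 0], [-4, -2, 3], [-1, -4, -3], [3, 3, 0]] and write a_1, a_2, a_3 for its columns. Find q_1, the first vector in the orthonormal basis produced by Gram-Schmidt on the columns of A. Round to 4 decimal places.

q_1 = a_1/‖a_1‖ = (4, -4, -1, 3)/6.4807 = (0.6172, -0.6172, -0.1543, 0.4629).

q_1 = (0.6172, -0.6172, -0.1543, 0.4629)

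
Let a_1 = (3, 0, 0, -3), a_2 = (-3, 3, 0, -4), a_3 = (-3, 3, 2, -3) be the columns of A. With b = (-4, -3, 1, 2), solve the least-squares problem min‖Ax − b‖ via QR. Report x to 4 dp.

x = (-0.9615, -0.2310, 0.1913)

a_1 = (3, 0, 0, -3); ‖a_1‖ = 4.2426, so e_1 = (0.7071, 0.0000, 0.0000, -0.7071).
e_1·a_2 = 0.7071·(-3) + 0.0000·3 + 0.0000·0 + (-0.7071)·(-4) = 0.7071.
u_2 = a_2 − 0.7071·e_1 = (-3.5000, 3.0000, 0.0000, -3.5000).
‖u_2‖ = 5.7879, so e_2 = (-0.6047, 0.5183, 0.0000, -0.6047).
e_1·a_3 = 0.7071·(-3) + 0.0000·3 + 0.0000·2 + (-0.7071)·(-3) = 0.0000; e_2·a_3 = (-0.6047)·(-3) + 0.5183·3 + 0.0000·2 + (-0.6047)·(-3) = 5.1832.
u_3 = a_3 + 0.0000·e_1 − 5.1832·e_2 = (0.1343, 0.3134, 2.0000, 0.1343).
‖u_3‖ = 2.0333, so e_3 = (0.0661, 0.1541, 0.9836, 0.0661).
Qᵀb = (-4.2426, -0.3455, 0.3890).
Back-substitute: x_3 = 0.3890/2.0333 = 0.1913.
x_2 = (-0.3455 − 5.1832·0.1913)/5.7879 = -0.2310.
x_1 = (-4.2426 − 0.7071·(-0.2310) + 0.0000·0.1913)/4.2426 = -0.9615.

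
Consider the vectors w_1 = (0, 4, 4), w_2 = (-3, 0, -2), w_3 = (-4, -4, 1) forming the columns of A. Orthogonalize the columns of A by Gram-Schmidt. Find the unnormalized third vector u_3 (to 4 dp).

u_3 = (-2.0909, -3.1364, 3.1364)

w_1 = (0, 4, 4); ‖w_1‖ = 5.6569, so q_1 = (0.0000, 0.7071, 0.7071).
q_1·w_2 = 0.0000·(-3) + 0.7071·0 + 0.7071·(-2) = -1.4142.
u_2 = w_2 + 1.4142·q_1 = (-3.0000, 1.0000, -1.0000).
‖u_2‖ = 3.3166, so q_2 = (-0.9045, 0.3015, -0.3015).
q_1·w_3 = 0.0000·(-4) + 0.7071·(-4) + 0.7071·1 = -2.1213; q_2·w_3 = (-0.9045)·(-4) + 0.3015·(-4) + (-0.3015)·1 = 2.1106.
u_3 = w_3 + 2.1213·q_1 − 2.1106·q_2 = (-2.0909, -3.1364, 3.1364).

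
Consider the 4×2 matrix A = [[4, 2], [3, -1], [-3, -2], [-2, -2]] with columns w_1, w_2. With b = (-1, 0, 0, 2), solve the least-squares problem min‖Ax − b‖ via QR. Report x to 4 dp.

x = (-0.0520, -0.4015)

e_1 = w_1/‖w_1‖ = (4, 3, -3, -2)/6.1644 = (0.6489, 0.4867, -0.4867, -0.3244).
r_{12} = e_1·w_2 = 2.4333.
u_2 = w_2 − 2.4333·e_1 = (0.4211, -2.1842, -0.8158, -1.2105).
‖u_2‖ = 2.6606, so e_2 = (0.1583, -0.8209, -0.3066, -0.4550).
Qᵀb = (-1.2978, -1.0682).
Back-substitute: x_2 = -1.0682/2.6606 = -0.4015.
x_1 = (-1.2978 − 2.4333·(-0.4015))/6.1644 = -0.0520.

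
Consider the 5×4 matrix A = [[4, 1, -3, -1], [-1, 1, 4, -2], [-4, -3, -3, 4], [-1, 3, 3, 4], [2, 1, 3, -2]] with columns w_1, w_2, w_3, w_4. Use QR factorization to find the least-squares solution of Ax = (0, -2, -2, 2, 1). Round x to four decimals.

x = (0.9016, -0.4041, 0.4705, 0.6975)

e_1 = w_1/‖w_1‖ = (4, -1, -4, -1, 2)/6.1644 = (0.6489, -0.1622, -0.6489, -0.1622, 0.3244).
r_{12} = e_1·w_2 = 2.2711.
u_2 = w_2 − 2.2711·e_1 = (-0.4737, 1.3684, -1.5263, 3.3684, 0.2632).
‖u_2‖ = 3.9802, so e_2 = (-0.1190, 0.3438, -0.3835, 0.8463, 0.0661).
r_{13} = e_1·w_3 = -0.1622; r_{23} = e_2·w_3 = 5.6199.
u_3 = w_3 + 0.1622·e_1 − 5.6199·e_2 = (-2.2259, 2.0415, -0.9502, -1.7824, 2.6811).
‖u_3‖ = 4.5156, so e_3 = (-0.4929, 0.4521, -0.2104, -0.3947, 0.5937).
r_{14} = e_1·w_4 = -4.2178; r_{24} = e_2·w_4 = 1.1504; r_{34} = e_3·w_4 = -4.0193.
u_4 = w_4 + 4.2178·e_1 − 1.1504·e_2 + 4.0193·e_3 = (-0.1075, -1.2626, 0.8586, 0.7557, 1.6788).
‖u_4‖ = 2.3942, so e_4 = (-0.0449, -0.5273, 0.3586, 0.3156, 0.7012).
Qᵀb = (1.6222, 1.8380, -0.6791, 1.6699).
Back-substitute: x_4 = 1.6699/2.3942 = 0.6975.
x_3 = (-0.6791 + 4.0193·0.6975)/4.5156 = 0.4705.
x_2 = (1.8380 − 5.6199·0.4705 − 1.1504·0.6975)/3.9802 = -0.4041.
x_1 = (1.6222 − 2.2711·(-0.4041) + 0.1622·0.4705 + 4.2178·0.6975)/6.1644 = 0.9016.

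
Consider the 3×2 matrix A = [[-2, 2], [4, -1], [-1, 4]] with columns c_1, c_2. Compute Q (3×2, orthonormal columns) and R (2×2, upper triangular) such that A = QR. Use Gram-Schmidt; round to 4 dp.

c_1 = (-2, 4, -1); ‖c_1‖ = 4.5826, so e_1 = (-0.4364, 0.8729, -0.2182).
e_1·c_2 = (-0.4364)·2 + 0.8729·(-1) + (-0.2182)·4 = -2.6186.
u_2 = c_2 + 2.6186·e_1 = (0.8571, 1.2857, 3.4286).
‖u_2‖ = 3.7607, so e_2 = (0.2279, 0.3419, 0.9117).

Q = [[-0.4364, 0.2279], [0.8729, 0.3419], [-0.2182, 0.9117]], R = [[4.5826, -2.6186], [0.0000, 3.7607]]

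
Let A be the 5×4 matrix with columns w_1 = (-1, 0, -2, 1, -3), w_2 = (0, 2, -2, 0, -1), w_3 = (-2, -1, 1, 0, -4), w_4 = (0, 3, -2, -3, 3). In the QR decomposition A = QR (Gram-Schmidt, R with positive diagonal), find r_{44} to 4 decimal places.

r_{44} = 2.5764

q_1 = w_1/‖w_1‖ = (-1, 0, -2, 1, -3)/3.8730 = (-0.2582, 0.0000, -0.5164, 0.2582, -0.7746).
r_{12} = q_1·w_2 = 1.8074.
u_2 = w_2 − 1.8074·q_1 = (0.4667, 2.0000, -1.0667, -0.4667, 0.4000).
‖u_2‖ = 2.3944, so q_2 = (0.1949, 0.8353, -0.4455, -0.1949, 0.1671).
r_{13} = q_1·w_3 = 3.0984; r_{23} = q_2·w_3 = -2.3388.
u_3 = w_3 − 3.0984·q_1 + 2.3388·q_2 = (-0.7442, 0.9535, 1.5581, -1.2558, -1.2093).
‖u_3‖ = 2.6325, so q_3 = (-0.2827, 0.3622, 0.5919, -0.4770, -0.4594).
r_{14} = q_1·w_4 = -2.0656; r_{24} = q_2·w_4 = 4.4826; r_{34} = q_3·w_4 = -0.0442.
u_4 = w_4 + 2.0656·q_1 − 4.4826·q_2 + 0.0442·q_3 = (-1.4195, -0.7282, -1.0436, -1.6141, 0.6309).
r_{44} = ‖u_4‖ = 2.5764.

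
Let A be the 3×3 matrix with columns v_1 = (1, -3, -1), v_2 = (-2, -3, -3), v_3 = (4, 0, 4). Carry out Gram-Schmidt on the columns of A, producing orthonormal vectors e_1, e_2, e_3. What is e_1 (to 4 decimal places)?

e_1 = (0.3015, -0.9045, -0.3015)

v_1 = (1, -3, -1); ‖v_1‖ = 3.3166, so e_1 = (0.3015, -0.9045, -0.3015).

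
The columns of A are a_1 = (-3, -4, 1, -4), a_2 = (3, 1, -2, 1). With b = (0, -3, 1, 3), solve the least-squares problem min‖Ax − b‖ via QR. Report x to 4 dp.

a_1 = (-3, -4, 1, -4); ‖a_1‖ = 6.4807, so q_1 = (-0.4629, -0.6172, 0.1543, -0.6172).
q_1·a_2 = (-0.4629)·3 + (-0.6172)·1 + 0.1543·(-2) + (-0.6172)·1 = -2.9318.
u_2 = a_2 + 2.9318·q_1 = (1.6429, -0.8095, -1.5476, -0.8095).
‖u_2‖ = 2.5308, so q_2 = (0.6492, -0.3199, -0.6115, -0.3199).
Qᵀb = (0.1543, -0.6115).
Back-substitute: x_2 = -0.6115/2.5308 = -0.2416.
x_1 = (0.1543 + 2.9318·(-0.2416))/6.4807 = -0.0855.

x = (-0.0855, -0.2416)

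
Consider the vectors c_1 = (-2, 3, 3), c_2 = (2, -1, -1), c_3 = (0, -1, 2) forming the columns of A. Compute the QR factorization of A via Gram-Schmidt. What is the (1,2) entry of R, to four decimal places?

c_1 = (-2, 3, 3); ‖c_1‖ = 4.6904, so e_1 = (-0.4264, 0.6396, 0.6396).
r_{12} = e_1·c_2 = -2.1320.

r_{12} = -2.1320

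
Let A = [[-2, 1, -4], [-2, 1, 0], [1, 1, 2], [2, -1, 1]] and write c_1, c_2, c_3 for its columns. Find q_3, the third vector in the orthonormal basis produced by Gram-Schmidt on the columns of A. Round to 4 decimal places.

q_3 = (-0.7926, 0.5661, 0.0000, -0.2265)

c_1 = (-2, -2, 1, 2); ‖c_1‖ = 3.6056, so q_1 = (-0.5547, -0.5547, 0.2774, 0.5547).
q_1·c_2 = (-0.5547)·1 + (-0.5547)·1 + 0.2774·1 + 0.5547·(-1) = -1.3868.
u_2 = c_2 + 1.3868·q_1 = (0.2308, 0.2308, 1.3846, -0.2308).
‖u_2‖ = 1.4412, so q_2 = (0.1601, 0.1601, 0.9608, -0.1601).
q_1·c_3 = (-0.5547)·(-4) + (-0.5547)·0 + 0.2774·2 + 0.5547·1 = 3.3282; q_2·c_3 = 0.1601·(-4) + 0.1601·0 + 0.9608·2 + (-0.1601)·1 = 1.1209.
u_3 = c_3 − 3.3282·q_1 − 1.1209·q_2 = (-2.3333, 1.6667, 0.0000, -0.6667).
‖u_3‖ = 2.9439, so q_3 = (-0.7926, 0.5661, 0.0000, -0.2265).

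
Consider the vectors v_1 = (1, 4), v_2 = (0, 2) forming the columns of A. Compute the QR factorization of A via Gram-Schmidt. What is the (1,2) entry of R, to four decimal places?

r_{12} = 1.9403

v_1 = (1, 4); ‖v_1‖ = 4.1231, so e_1 = (0.2425, 0.9701).
r_{12} = e_1·v_2 = 1.9403.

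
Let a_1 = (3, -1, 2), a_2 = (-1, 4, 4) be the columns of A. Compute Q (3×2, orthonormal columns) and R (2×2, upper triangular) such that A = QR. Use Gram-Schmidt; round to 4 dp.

Q = [[0.8018, -0.2116], [-0.2673, 0.7095], [0.5345, 0.6722]], R = [[3.7417, 0.2673], [0.0000, 5.7383]]

q_1 = a_1/‖a_1‖ = (3, -1, 2)/3.7417 = (0.8018, -0.2673, 0.5345).
r_{12} = q_1·a_2 = 0.2673.
u_2 = a_2 − 0.2673·q_1 = (-1.2143, 4.0714, 3.8571).
‖u_2‖ = 5.7383, so q_2 = (-0.2116, 0.7095, 0.6722).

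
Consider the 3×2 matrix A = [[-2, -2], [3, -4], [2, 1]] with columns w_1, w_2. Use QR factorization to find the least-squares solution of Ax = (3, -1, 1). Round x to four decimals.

q_1 = w_1/‖w_1‖ = (-2, 3, 2)/4.1231 = (-0.4851, 0.7276, 0.4851).
r_{12} = q_1·w_2 = -1.4552.
u_2 = w_2 + 1.4552·q_1 = (-2.7059, -2.9412, 1.7059).
‖u_2‖ = 4.3454, so q_2 = (-0.6227, -0.6769, 0.3926).
Qᵀb = (-1.6977, -0.7987).
Back-substitute: x_2 = -0.7987/4.3454 = -0.1838.
x_1 = (-1.6977 + 1.4552·(-0.1838))/4.1231 = -0.4766.

x = (-0.4766, -0.1838)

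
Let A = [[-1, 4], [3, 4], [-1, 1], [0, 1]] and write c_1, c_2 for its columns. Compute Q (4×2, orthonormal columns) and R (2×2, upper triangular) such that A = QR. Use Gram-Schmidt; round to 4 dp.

e_1 = c_1/‖c_1‖ = (-1, 3, -1, 0)/3.3166 = (-0.3015, 0.9045, -0.3015, 0.0000).
r_{12} = e_1·c_2 = 2.1106.
u_2 = c_2 − 2.1106·e_1 = (4.6364, 2.0909, 1.6364, 1.0000).
‖u_2‖ = 5.4356, so e_2 = (0.8530, 0.3847, 0.3010, 0.1840).

Q = [[-0.3015, 0.8530], [0.9045, 0.3847], [-0.3015, 0.3010], [0.0000, 0.1840]], R = [[3.3166, 2.1106], [0.0000, 5.4356]]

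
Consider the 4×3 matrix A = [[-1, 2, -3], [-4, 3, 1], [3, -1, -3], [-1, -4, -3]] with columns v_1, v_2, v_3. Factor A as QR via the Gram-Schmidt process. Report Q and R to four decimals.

e_1 = v_1/‖v_1‖ = (-1, -4, 3, -1)/5.1962 = (-0.1925, -0.7698, 0.5774, -0.1925).
r_{12} = e_1·v_2 = -2.5019.
u_2 = v_2 + 2.5019·e_1 = (1.5185, 1.0741, 0.4444, -4.4815).
‖u_2‖ = 4.8724, so e_2 = (0.3117, 0.2204, 0.0912, -0.9198).
r_{13} = e_1·v_3 = -1.3472; r_{23} = e_2·v_3 = 1.7711.
u_3 = v_3 + 1.3472·e_1 − 1.7711·e_2 = (-3.8112, -0.4275, -2.3838, -1.6303).
‖u_3‖ = 4.8009, so e_3 = (-0.7939, -0.0890, -0.4965, -0.3396).

Q = [[-0.1925, 0.3117, -0.7939], [-0.7698, 0.2204, -0.0890], [0.5774, 0.0912, -0.4965], [-0.1925, -0.9198, -0.3396]], R = [[5.1962, -2.5019, -1.3472], [0.0000, 4.8724, 1.7711], [0.0000, 0.0000, 4.8009]]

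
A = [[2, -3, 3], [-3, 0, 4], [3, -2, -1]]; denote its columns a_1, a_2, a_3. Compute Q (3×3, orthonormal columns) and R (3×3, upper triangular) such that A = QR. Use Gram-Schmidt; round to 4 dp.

a_1 = (2, -3, 3); ‖a_1‖ = 4.6904, so q_1 = (0.4264, -0.6396, 0.6396).
q_1·a_2 = 0.4264·(-3) + (-0.6396)·0 + 0.6396·(-2) = -2.5584.
u_2 = a_2 + 2.5584·q_1 = (-1.9091, -1.6364, -0.3636).
‖u_2‖ = 2.5406, so q_2 = (-0.7514, -0.6441, -0.1431).
q_1·a_3 = 0.4264·3 + (-0.6396)·4 + 0.6396·(-1) = -1.9188; q_2·a_3 = (-0.7514)·3 + (-0.6441)·4 + (-0.1431)·(-1) = -4.6875.
u_3 = a_3 + 1.9188·q_1 + 4.6875·q_2 = (0.2958, -0.2465, -0.4437).
‖u_3‖ = 0.5874, so q_3 = (0.5035, -0.4196, -0.7553).

Q = [[0.4264, -0.7514, 0.5035], [-0.6396, -0.6441, -0.4196], [0.6396, -0.1431, -0.7553]], R = [[4.6904, -2.5584, -1.9188], [0.0000, 2.5406, -4.6875], [0.0000, 0.0000, 0.5874]]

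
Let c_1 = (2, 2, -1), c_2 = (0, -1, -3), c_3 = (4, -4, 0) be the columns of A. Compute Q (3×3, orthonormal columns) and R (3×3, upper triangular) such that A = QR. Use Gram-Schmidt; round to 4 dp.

Q = [[0.6667, -0.0707, 0.7420], [0.6667, -0.3887, -0.6360], [-0.3333, -0.9187, 0.2120]], R = [[3.0000, 0.3333, 0.0000], [0.0000, 3.1447, 1.2720], [0.0000, 0.0000, 5.5120]]

c_1 = (2, 2, -1); ‖c_1‖ = 3.0000, so e_1 = (0.6667, 0.6667, -0.3333).
e_1·c_2 = 0.6667·0 + 0.6667·(-1) + (-0.3333)·(-3) = 0.3333.
u_2 = c_2 − 0.3333·e_1 = (-0.2222, -1.2222, -2.8889).
‖u_2‖ = 3.1447, so e_2 = (-0.0707, -0.3887, -0.9187).
e_1·c_3 = 0.6667·4 + 0.6667·(-4) + (-0.3333)·0 = 0.0000; e_2·c_3 = (-0.0707)·4 + (-0.3887)·(-4) + (-0.9187)·0 = 1.2720.
u_3 = c_3 + 0.0000·e_1 − 1.2720·e_2 = (4.0899, -3.5056, 1.1685).
‖u_3‖ = 5.5120, so e_3 = (0.7420, -0.6360, 0.2120).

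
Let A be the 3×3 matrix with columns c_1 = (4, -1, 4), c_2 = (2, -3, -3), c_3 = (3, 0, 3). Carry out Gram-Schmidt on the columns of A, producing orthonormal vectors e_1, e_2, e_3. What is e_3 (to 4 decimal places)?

e_3 = (0.5571, 0.7428, -0.3714)

e_1 = c_1/‖c_1‖ = (4, -1, 4)/5.7446 = (0.6963, -0.1741, 0.6963).
r_{12} = e_1·c_2 = -0.1741.
u_2 = c_2 + 0.1741·e_1 = (2.1212, -3.0303, -2.8788).
‖u_2‖ = 4.6872, so e_2 = (0.4526, -0.6465, -0.6142).
r_{13} = e_1·c_3 = 4.1779; r_{23} = e_2·c_3 = -0.4849.
u_3 = c_3 − 4.1779·e_1 + 0.4849·e_2 = (0.3103, 0.4138, -0.2069).
‖u_3‖ = 0.5571, so e_3 = (0.5571, 0.7428, -0.3714).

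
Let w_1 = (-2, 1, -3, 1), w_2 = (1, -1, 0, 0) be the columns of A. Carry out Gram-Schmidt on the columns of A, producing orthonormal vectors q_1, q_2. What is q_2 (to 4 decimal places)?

q_2 = (0.5071, -0.6761, -0.5071, 0.1690)

w_1 = (-2, 1, -3, 1); ‖w_1‖ = 3.8730, so q_1 = (-0.5164, 0.2582, -0.7746, 0.2582).
q_1·w_2 = (-0.5164)·1 + 0.2582·(-1) + (-0.7746)·0 + 0.2582·0 = -0.7746.
u_2 = w_2 + 0.7746·q_1 = (0.6000, -0.8000, -0.6000, 0.2000).
‖u_2‖ = 1.1832, so q_2 = (0.5071, -0.6761, -0.5071, 0.1690).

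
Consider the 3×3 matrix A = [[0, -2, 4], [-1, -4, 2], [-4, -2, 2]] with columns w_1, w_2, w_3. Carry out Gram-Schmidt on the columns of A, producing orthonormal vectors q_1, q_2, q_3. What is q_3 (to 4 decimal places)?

q_3 = (0.8616, -0.4924, 0.1231)

w_1 = (0, -1, -4); ‖w_1‖ = 4.1231, so q_1 = (0.0000, -0.2425, -0.9701).
q_1·w_2 = 0.0000·(-2) + (-0.2425)·(-4) + (-0.9701)·(-2) = 2.9104.
u_2 = w_2 − 2.9104·q_1 = (-2.0000, -3.2941, 0.8235).
‖u_2‖ = 3.9407, so q_2 = (-0.5075, -0.8359, 0.2090).
q_1·w_3 = 0.0000·4 + (-0.2425)·2 + (-0.9701)·2 = -2.4254; q_2·w_3 = (-0.5075)·4 + (-0.8359)·2 + 0.2090·2 = -3.2839.
u_3 = w_3 + 2.4254·q_1 + 3.2839·q_2 = (2.3333, -1.3333, 0.3333).
‖u_3‖ = 2.7080, so q_3 = (0.8616, -0.4924, 0.1231).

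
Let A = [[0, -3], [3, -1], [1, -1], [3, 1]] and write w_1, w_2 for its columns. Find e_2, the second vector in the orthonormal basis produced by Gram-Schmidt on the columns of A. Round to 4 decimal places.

e_2 = (-0.8679, -0.2436, -0.2741, 0.3350)

e_1 = w_1/‖w_1‖ = (0, 3, 1, 3)/4.3589 = (0.0000, 0.6882, 0.2294, 0.6882).
r_{12} = e_1·w_2 = -0.2294.
u_2 = w_2 + 0.2294·e_1 = (-3.0000, -0.8421, -0.9474, 1.1579).
‖u_2‖ = 3.4565, so e_2 = (-0.8679, -0.2436, -0.2741, 0.3350).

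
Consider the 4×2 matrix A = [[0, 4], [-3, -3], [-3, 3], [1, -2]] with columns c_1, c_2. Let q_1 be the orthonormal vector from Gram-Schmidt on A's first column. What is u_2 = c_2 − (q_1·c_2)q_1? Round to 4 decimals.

c_1 = (0, -3, -3, 1); ‖c_1‖ = 4.3589, so q_1 = (0.0000, -0.6882, -0.6882, 0.2294).
q_1·c_2 = 0.0000·4 + (-0.6882)·(-3) + (-0.6882)·3 + 0.2294·(-2) = -0.4588.
u_2 = c_2 + 0.4588·q_1 = (4.0000, -3.3158, 2.6842, -1.8947).

u_2 = (4.0000, -3.3158, 2.6842, -1.8947)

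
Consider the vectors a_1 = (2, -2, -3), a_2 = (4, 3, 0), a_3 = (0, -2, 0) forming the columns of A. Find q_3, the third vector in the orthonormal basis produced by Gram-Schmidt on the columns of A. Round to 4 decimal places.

q_1 = a_1/‖a_1‖ = (2, -2, -3)/4.1231 = (0.4851, -0.4851, -0.7276).
r_{12} = q_1·a_2 = 0.4851.
u_2 = a_2 − 0.4851·q_1 = (3.7647, 3.2353, 0.3529).
‖u_2‖ = 4.9764, so q_2 = (0.7565, 0.6501, 0.0709).
r_{13} = q_1·a_3 = 0.9701; r_{23} = q_2·a_3 = -1.3003.
u_3 = a_3 − 0.9701·q_1 + 1.3003·q_2 = (0.5131, -0.6841, 0.7981).
‖u_3‖ = 1.1697, so q_3 = (0.4386, -0.5848, 0.6823).

q_3 = (0.4386, -0.5848, 0.6823)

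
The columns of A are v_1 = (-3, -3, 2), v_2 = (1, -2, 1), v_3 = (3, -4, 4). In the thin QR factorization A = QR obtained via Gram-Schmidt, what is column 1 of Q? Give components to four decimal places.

v_1 = (-3, -3, 2); ‖v_1‖ = 4.6904, so q_1 = (-0.6396, -0.6396, 0.4264).

q_1 = (-0.6396, -0.6396, 0.4264)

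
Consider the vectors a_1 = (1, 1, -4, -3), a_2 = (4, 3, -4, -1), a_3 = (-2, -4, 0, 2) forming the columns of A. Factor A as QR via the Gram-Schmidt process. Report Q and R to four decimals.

a_1 = (1, 1, -4, -3); ‖a_1‖ = 5.1962, so q_1 = (0.1925, 0.1925, -0.7698, -0.5774).
q_1·a_2 = 0.1925·4 + 0.1925·3 + (-0.7698)·(-4) + (-0.5774)·(-1) = 5.0037.
u_2 = a_2 − 5.0037·q_1 = (3.0370, 2.0370, -0.1481, 1.8889).
‖u_2‖ = 4.1186, so q_2 = (0.7374, 0.4946, -0.0360, 0.4586).
q_1·a_3 = 0.1925·(-2) + 0.1925·(-4) + (-0.7698)·0 + (-0.5774)·2 = -2.3094; q_2·a_3 = 0.7374·(-2) + 0.4946·(-4) + (-0.0360)·0 + 0.4586·2 = -2.5359.
u_3 = a_3 + 2.3094·q_1 + 2.5359·q_2 = (0.3144, -2.3013, -1.8690, 1.8297).
‖u_3‖ = 3.4980, so q_3 = (0.0899, -0.6579, -0.5343, 0.5231).

Q = [[0.1925, 0.7374, 0.0899], [0.1925, 0.4946, -0.6579], [-0.7698, -0.0360, -0.5343], [-0.5774, 0.4586, 0.5231]], R = [[5.1962, 5.0037, -2.3094], [0.0000, 4.1186, -2.5359], [0.0000, 0.0000, 3.4980]]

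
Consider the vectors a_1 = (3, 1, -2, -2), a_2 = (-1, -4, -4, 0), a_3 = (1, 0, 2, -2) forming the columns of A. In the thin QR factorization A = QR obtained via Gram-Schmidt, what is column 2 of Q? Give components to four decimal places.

e_2 = (-0.2033, -0.7066, -0.6775, 0.0194)

a_1 = (3, 1, -2, -2); ‖a_1‖ = 4.2426, so e_1 = (0.7071, 0.2357, -0.4714, -0.4714).
e_1·a_2 = 0.7071·(-1) + 0.2357·(-4) + (-0.4714)·(-4) + (-0.4714)·0 = 0.2357.
u_2 = a_2 − 0.2357·e_1 = (-1.1667, -4.0556, -3.8889, 0.1111).
‖u_2‖ = 5.7397, so e_2 = (-0.2033, -0.7066, -0.6775, 0.0194).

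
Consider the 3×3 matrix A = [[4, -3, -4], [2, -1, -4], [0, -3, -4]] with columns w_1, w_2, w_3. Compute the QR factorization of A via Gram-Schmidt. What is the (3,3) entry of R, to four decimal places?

w_1 = (4, 2, 0); ‖w_1‖ = 4.4721, so e_1 = (0.8944, 0.4472, 0.0000).
e_1·w_2 = 0.8944·(-3) + 0.4472·(-1) + 0.0000·(-3) = -3.1305.
u_2 = w_2 + 3.1305·e_1 = (-0.2000, 0.4000, -3.0000).
‖u_2‖ = 3.0332, so e_2 = (-0.0659, 0.1319, -0.9891).
e_1·w_3 = 0.8944·(-4) + 0.4472·(-4) + 0.0000·(-4) = -5.3666; e_2·w_3 = (-0.0659)·(-4) + 0.1319·(-4) + (-0.9891)·(-4) = 3.6925.
u_3 = w_3 + 5.3666·e_1 − 3.6925·e_2 = (1.0435, -2.0870, -0.3478).
r_{33} = ‖u_3‖ = 2.3591.

r_{33} = 2.3591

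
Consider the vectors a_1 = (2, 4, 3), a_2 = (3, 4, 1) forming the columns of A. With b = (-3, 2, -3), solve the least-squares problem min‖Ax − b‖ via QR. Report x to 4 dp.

x = (-0.6357, 0.4574)

a_1 = (2, 4, 3); ‖a_1‖ = 5.3852, so e_1 = (0.3714, 0.7428, 0.5571).
e_1·a_2 = 0.3714·3 + 0.7428·4 + 0.5571·1 = 4.6424.
u_2 = a_2 − 4.6424·e_1 = (1.2759, 0.5517, -1.5862).
‖u_2‖ = 2.1091, so e_2 = (0.6049, 0.2616, -0.7521).
Qᵀb = (-1.2999, 0.9646).
Back-substitute: x_2 = 0.9646/2.1091 = 0.4574.
x_1 = (-1.2999 − 4.6424·0.4574)/5.3852 = -0.6357.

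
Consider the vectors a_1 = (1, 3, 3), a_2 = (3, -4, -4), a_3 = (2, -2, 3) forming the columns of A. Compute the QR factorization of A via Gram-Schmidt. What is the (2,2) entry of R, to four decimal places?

r_{22} = 4.2178

a_1 = (1, 3, 3); ‖a_1‖ = 4.3589, so e_1 = (0.2294, 0.6882, 0.6882).
e_1·a_2 = 0.2294·3 + 0.6882·(-4) + 0.6882·(-4) = -4.8177.
u_2 = a_2 + 4.8177·e_1 = (4.1053, -0.6842, -0.6842).
r_{22} = ‖u_2‖ = 4.2178.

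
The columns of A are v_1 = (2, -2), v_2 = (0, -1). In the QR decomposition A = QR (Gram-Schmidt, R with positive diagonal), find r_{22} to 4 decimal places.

v_1 = (2, -2); ‖v_1‖ = 2.8284, so q_1 = (0.7071, -0.7071).
q_1·v_2 = 0.7071·0 + (-0.7071)·(-1) = 0.7071.
u_2 = v_2 − 0.7071·q_1 = (-0.5000, -0.5000).
r_{22} = ‖u_2‖ = 0.7071.

r_{22} = 0.7071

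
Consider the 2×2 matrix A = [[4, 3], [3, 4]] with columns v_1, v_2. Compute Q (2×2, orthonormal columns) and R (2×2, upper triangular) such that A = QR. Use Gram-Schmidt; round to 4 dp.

Q = [[0.8000, -0.6000], [0.6000, 0.8000]], R = [[5.0000, 4.8000], [0.0000, 1.4000]]

q_1 = v_1/‖v_1‖ = (4, 3)/5.0000 = (0.8000, 0.6000).
r_{12} = q_1·v_2 = 4.8000.
u_2 = v_2 − 4.8000·q_1 = (-0.8400, 1.1200).
‖u_2‖ = 1.4000, so q_2 = (-0.6000, 0.8000).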